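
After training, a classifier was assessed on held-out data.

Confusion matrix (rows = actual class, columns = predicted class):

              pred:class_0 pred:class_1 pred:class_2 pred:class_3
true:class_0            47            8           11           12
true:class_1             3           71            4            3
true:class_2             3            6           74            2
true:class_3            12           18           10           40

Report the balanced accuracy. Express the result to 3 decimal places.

0.712

Balanced accuracy = mean of per-class recall.
  class_0: recall = 47/78 = 0.6026
  class_1: recall = 71/81 = 0.8765
  class_2: recall = 74/85 = 0.8706
  class_3: recall = 40/80 = 0.5000
Mean = (0.6026 + 0.8765 + 0.8706 + 0.5000) / 4 = 0.712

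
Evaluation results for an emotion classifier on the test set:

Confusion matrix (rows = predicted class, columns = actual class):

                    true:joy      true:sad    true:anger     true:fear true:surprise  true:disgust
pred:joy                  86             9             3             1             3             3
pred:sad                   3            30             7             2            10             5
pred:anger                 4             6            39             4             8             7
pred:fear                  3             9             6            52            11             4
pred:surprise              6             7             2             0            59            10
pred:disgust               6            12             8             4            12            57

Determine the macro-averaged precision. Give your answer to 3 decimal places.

0.635

Per-class precision (TP/(TP+FP)):
  joy: TP=86, FP=9+3+1+3+3=19 → 86/105 = 0.8190
  sad: TP=30, FP=3+7+2+10+5=27 → 30/57 = 0.5263
  anger: TP=39, FP=4+6+4+8+7=29 → 39/68 = 0.5735
  fear: TP=52, FP=3+9+6+11+4=33 → 52/85 = 0.6118
  surprise: TP=59, FP=6+7+2+0+10=25 → 59/84 = 0.7024
  disgust: TP=57, FP=6+12+8+4+12=42 → 57/99 = 0.5758
Macro-precision = mean = (0.8190 + 0.5263 + 0.5735 + 0.6118 + 0.7024 + 0.5758) / 6 = 0.635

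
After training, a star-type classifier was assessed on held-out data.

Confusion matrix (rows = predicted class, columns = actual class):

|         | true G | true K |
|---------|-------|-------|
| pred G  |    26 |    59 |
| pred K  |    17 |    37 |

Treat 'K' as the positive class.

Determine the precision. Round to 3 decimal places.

0.685

Precision = TP/(TP+FP) = 37/(37+17) = 37/54 = 0.685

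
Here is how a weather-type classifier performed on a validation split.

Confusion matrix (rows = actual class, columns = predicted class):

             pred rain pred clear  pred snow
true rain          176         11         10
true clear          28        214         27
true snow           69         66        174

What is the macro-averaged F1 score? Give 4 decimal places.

Per-class F1 score (2·TP/(2·TP+FP+FN)):
  rain: TP=176, FP=28+69=97, FN=11+10=21 → 352/470 = 0.74894
  clear: TP=214, FP=11+66=77, FN=28+27=55 → 428/560 = 0.76429
  snow: TP=174, FP=10+27=37, FN=69+66=135 → 348/520 = 0.66923
Macro-F1 score = mean = (0.74894 + 0.76429 + 0.66923) / 3 = 0.7275

0.7275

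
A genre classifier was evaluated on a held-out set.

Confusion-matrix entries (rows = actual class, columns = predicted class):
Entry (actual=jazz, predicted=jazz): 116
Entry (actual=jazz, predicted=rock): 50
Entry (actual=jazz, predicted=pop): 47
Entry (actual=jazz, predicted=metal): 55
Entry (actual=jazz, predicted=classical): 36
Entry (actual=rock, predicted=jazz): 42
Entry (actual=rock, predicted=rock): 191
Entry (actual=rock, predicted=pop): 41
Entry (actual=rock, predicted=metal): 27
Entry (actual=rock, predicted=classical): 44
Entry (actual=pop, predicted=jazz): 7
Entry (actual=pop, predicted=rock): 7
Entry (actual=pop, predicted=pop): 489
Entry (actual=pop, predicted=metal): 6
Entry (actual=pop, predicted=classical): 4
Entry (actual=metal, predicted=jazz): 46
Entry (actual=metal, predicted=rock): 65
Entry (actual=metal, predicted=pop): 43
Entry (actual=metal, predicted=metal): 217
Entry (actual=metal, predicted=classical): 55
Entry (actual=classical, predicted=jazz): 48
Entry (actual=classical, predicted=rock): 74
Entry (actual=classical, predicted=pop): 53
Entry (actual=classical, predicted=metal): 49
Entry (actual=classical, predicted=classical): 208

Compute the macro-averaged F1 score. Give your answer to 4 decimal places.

0.5698

Per-class F1 score (2·TP/(2·TP+FP+FN)):
  jazz: TP=116, FP=42+7+46+48=143, FN=50+47+55+36=188 → 232/563 = 0.41208
  rock: TP=191, FP=50+7+65+74=196, FN=42+41+27+44=154 → 382/732 = 0.52186
  pop: TP=489, FP=47+41+43+53=184, FN=7+7+6+4=24 → 978/1186 = 0.82462
  metal: TP=217, FP=55+27+6+49=137, FN=46+65+43+55=209 → 434/780 = 0.55641
  classical: TP=208, FP=36+44+4+55=139, FN=48+74+53+49=224 → 416/779 = 0.53402
Macro-F1 score = mean = (0.41208 + 0.52186 + 0.82462 + 0.55641 + 0.53402) / 5 = 0.5698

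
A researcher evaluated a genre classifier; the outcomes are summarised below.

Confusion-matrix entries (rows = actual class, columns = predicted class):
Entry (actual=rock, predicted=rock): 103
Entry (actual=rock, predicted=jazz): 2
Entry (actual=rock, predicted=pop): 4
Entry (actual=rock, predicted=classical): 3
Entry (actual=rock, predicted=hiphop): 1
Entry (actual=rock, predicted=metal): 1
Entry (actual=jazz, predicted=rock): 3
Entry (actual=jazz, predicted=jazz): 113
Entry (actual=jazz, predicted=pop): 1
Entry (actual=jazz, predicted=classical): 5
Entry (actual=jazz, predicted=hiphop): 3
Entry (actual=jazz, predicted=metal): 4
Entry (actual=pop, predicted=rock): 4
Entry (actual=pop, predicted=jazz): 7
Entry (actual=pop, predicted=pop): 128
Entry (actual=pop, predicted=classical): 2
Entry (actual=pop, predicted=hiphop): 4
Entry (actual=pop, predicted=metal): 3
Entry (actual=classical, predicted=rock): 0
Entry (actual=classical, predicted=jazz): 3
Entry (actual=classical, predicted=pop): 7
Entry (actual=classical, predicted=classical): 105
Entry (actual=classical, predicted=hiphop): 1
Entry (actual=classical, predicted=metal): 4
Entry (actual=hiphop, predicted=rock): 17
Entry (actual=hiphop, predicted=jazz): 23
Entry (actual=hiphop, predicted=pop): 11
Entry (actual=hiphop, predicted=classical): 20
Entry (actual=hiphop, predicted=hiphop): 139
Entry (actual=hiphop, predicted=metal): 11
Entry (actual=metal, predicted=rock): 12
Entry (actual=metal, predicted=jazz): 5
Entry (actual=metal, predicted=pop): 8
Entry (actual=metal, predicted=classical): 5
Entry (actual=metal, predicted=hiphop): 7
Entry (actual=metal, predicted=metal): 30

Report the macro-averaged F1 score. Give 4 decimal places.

0.7494

Per-class F1 score (2·TP/(2·TP+FP+FN)):
  rock: TP=103, FP=3+4+0+17+12=36, FN=2+4+3+1+1=11 → 206/253 = 0.81423
  jazz: TP=113, FP=2+7+3+23+5=40, FN=3+1+5+3+4=16 → 226/282 = 0.80142
  pop: TP=128, FP=4+1+7+11+8=31, FN=4+7+2+4+3=20 → 256/307 = 0.83388
  classical: TP=105, FP=3+5+2+20+5=35, FN=0+3+7+1+4=15 → 210/260 = 0.80769
  hiphop: TP=139, FP=1+3+4+1+7=16, FN=17+23+11+20+11=82 → 278/376 = 0.73936
  metal: TP=30, FP=1+4+3+4+11=23, FN=12+5+8+5+7=37 → 60/120 = 0.50000
Macro-F1 score = mean = (0.81423 + 0.80142 + 0.83388 + 0.80769 + 0.73936 + 0.50000) / 6 = 0.7494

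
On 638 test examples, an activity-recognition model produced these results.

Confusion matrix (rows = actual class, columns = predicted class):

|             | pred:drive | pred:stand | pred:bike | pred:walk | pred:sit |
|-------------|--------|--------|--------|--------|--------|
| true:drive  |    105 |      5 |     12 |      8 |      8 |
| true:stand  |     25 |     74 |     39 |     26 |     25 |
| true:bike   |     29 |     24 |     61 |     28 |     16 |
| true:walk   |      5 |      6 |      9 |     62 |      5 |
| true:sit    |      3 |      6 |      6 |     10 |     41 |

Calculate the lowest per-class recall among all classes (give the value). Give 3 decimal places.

0.386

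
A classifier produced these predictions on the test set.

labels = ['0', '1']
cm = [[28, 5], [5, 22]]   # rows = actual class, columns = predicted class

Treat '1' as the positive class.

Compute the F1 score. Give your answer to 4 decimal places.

Precision = TP/(TP+FP) = 22/27 = 0.8148
Recall = TP/(TP+FN) = 22/27 = 0.8148
F1 = 2·TP/(2·TP+FP+FN) = 44/54 = 0.8148

0.8148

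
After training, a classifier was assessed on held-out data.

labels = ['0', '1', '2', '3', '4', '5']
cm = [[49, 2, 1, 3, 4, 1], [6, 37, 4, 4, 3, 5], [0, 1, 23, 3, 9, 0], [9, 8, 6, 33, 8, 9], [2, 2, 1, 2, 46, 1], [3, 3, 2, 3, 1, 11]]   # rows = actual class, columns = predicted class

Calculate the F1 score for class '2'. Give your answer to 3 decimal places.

0.630

Take TP from the diagonal, FP from the rest of the '2' prediction marginal, FN from the rest of the '2' actual marginal.
F1 score = 2·TP/(2·TP+FP+FN).
2: TP=23, FP=1+4+6+1+2=14, FN=0+1+3+9+0=13 → 46/73 = 0.6301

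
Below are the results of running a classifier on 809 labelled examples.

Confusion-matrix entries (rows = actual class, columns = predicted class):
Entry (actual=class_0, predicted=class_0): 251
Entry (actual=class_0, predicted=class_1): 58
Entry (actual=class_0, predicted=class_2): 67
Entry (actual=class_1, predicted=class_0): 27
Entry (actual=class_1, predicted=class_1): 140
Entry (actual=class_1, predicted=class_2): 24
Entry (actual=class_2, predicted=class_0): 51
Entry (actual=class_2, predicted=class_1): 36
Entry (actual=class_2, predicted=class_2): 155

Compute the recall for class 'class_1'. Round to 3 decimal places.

Take TP from the diagonal, FP from the rest of the 'class_1' prediction marginal, FN from the rest of the 'class_1' actual marginal.
recall = TP/(TP+FN).
class_1: TP=140, FN=27+24=51 → 140/191 = 0.7330

0.733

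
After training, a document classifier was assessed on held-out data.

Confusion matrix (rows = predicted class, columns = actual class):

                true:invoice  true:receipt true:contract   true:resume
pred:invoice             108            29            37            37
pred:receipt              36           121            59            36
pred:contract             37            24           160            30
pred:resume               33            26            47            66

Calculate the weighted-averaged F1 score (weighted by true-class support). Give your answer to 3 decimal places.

Per-class F1 score (2·TP/(2·TP+FP+FN)):
  invoice: TP=108, FP=29+37+37=103, FN=36+37+33=106 → 216/425 = 0.5082
  receipt: TP=121, FP=36+59+36=131, FN=29+24+26=79 → 242/452 = 0.5354
  contract: TP=160, FP=37+24+30=91, FN=37+59+47=143 → 320/554 = 0.5776
  resume: TP=66, FP=33+26+47=106, FN=37+36+30=103 → 132/341 = 0.3871
Weighted-F1 score = Σ (supportᵢ/N)·F1 scoreᵢ with N=886: (214/886)·0.5082 + (200/886)·0.5354 + (303/886)·0.5776 + (169/886)·0.3871 = 0.515

0.515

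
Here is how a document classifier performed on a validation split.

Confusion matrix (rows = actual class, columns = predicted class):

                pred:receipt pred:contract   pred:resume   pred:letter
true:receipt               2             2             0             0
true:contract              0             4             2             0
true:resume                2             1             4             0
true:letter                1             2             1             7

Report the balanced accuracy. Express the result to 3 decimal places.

Balanced accuracy = mean of per-class recall.
  receipt: recall = 2/4 = 0.5000
  contract: recall = 4/6 = 0.6667
  resume: recall = 4/7 = 0.5714
  letter: recall = 7/11 = 0.6364
Mean = (0.5000 + 0.6667 + 0.5714 + 0.6364) / 4 = 0.594

0.594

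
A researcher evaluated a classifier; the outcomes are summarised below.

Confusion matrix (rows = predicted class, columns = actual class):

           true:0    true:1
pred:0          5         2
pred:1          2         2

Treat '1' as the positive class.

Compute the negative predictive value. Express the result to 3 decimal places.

NPV = TN/(TN+FN) = 5/(5+2) = 0.714

0.714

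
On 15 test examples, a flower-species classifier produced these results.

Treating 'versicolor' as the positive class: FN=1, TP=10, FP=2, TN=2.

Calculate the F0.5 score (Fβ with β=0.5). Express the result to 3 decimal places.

Fβ = (1+β²)·TP / ((1+β²)·TP + β²·FN + FP), with β²=1/4
= 1.25·10 / (1.25·10 + 0.25·1 + 2) = 0.847

0.847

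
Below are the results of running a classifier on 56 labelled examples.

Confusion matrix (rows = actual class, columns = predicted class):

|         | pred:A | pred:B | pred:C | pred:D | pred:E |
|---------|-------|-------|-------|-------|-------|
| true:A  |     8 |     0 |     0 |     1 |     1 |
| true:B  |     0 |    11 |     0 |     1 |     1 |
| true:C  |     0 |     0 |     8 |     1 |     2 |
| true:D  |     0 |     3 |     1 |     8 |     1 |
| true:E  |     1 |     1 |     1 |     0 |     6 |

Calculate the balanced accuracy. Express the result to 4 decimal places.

Balanced accuracy = mean of per-class recall.
  A: recall = 8/10 = 0.80000
  B: recall = 11/13 = 0.84615
  C: recall = 8/11 = 0.72727
  D: recall = 8/13 = 0.61538
  E: recall = 6/9 = 0.66667
Mean = (0.80000 + 0.84615 + 0.72727 + 0.61538 + 0.66667) / 5 = 0.7311

0.7311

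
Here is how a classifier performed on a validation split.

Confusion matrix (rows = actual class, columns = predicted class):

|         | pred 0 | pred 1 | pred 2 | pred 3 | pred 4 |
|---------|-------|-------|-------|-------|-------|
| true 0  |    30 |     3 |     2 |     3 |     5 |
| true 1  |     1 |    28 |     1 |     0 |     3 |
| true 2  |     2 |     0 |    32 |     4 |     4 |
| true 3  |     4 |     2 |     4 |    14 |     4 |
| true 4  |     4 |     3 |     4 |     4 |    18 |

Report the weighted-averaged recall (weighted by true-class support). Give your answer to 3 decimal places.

0.682

Per-class recall (TP/(TP+FN)):
  0: TP=30, FN=3+2+3+5=13 → 30/43 = 0.6977
  1: TP=28, FN=1+1+0+3=5 → 28/33 = 0.8485
  2: TP=32, FN=2+0+4+4=10 → 32/42 = 0.7619
  3: TP=14, FN=4+2+4+4=14 → 14/28 = 0.5000
  4: TP=18, FN=4+3+4+4=15 → 18/33 = 0.5455
Weighted-recall = Σ (supportᵢ/N)·recallᵢ with N=179: (43/179)·0.6977 + (33/179)·0.8485 + (42/179)·0.7619 + (28/179)·0.5000 + (33/179)·0.5455 = 0.682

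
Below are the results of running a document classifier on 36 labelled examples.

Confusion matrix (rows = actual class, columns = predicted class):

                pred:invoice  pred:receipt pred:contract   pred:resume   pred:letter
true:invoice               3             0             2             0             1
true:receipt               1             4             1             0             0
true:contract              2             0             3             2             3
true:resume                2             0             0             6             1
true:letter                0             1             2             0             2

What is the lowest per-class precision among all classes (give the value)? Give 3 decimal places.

Per-class precision (TP/(TP+FP)):
  invoice: TP=3, FP=1+2+2+0=5 → 3/8 = 0.3750
  receipt: TP=4, FP=0+0+0+1=1 → 4/5 = 0.8000
  contract: TP=3, FP=2+1+0+2=5 → 3/8 = 0.3750
  resume: TP=6, FP=0+0+2+0=2 → 6/8 = 0.7500
  letter: TP=2, FP=1+0+3+1=5 → 2/7 = 0.2857
Lowest is class 'letter' with precision = 0.286.

0.286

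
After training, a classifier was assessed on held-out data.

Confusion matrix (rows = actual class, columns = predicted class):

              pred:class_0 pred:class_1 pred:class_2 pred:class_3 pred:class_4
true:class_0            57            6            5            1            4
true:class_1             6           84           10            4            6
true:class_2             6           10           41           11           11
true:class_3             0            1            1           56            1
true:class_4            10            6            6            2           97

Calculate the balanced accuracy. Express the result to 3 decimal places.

Balanced accuracy = mean of per-class recall.
  class_0: recall = 57/73 = 0.7808
  class_1: recall = 84/110 = 0.7636
  class_2: recall = 41/79 = 0.5190
  class_3: recall = 56/59 = 0.9492
  class_4: recall = 97/121 = 0.8017
Mean = (0.7808 + 0.7636 + 0.5190 + 0.9492 + 0.8017) / 5 = 0.763

0.763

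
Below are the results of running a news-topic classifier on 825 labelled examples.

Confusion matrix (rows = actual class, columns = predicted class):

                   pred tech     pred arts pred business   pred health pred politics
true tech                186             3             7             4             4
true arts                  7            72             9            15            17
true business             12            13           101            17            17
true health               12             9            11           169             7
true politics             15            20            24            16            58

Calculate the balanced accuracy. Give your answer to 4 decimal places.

0.6783

Balanced accuracy = mean of per-class recall.
  tech: recall = 186/204 = 0.91176
  arts: recall = 72/120 = 0.60000
  business: recall = 101/160 = 0.63125
  health: recall = 169/208 = 0.81250
  politics: recall = 58/133 = 0.43609
Mean = (0.91176 + 0.60000 + 0.63125 + 0.81250 + 0.43609) / 5 = 0.6783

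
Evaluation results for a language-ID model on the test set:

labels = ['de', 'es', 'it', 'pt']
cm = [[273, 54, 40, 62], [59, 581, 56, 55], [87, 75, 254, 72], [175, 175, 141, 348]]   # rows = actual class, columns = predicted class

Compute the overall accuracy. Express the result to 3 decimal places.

Accuracy = trace / total = (273+581+254+348=1456) / 2507 = 1456/2507 = 0.581

0.581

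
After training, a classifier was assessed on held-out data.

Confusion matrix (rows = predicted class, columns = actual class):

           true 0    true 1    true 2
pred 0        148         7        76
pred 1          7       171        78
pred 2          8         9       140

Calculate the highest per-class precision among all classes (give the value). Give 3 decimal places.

Per-class precision (TP/(TP+FP)):
  0: TP=148, FP=7+76=83 → 148/231 = 0.6407
  1: TP=171, FP=7+78=85 → 171/256 = 0.6680
  2: TP=140, FP=8+9=17 → 140/157 = 0.8917
Highest is class '2' with precision = 0.892.

0.892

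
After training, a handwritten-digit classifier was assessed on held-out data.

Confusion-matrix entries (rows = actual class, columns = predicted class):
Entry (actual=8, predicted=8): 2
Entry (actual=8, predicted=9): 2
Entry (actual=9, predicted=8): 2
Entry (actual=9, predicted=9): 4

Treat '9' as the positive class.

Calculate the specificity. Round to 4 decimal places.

Specificity = TN/(TN+FP) = 2/(2+2) = 0.5000

0.5000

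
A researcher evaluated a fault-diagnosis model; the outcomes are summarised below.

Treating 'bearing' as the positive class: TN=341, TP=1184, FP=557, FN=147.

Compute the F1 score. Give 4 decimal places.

Precision = TP/(TP+FP) = 1184/1741 = 0.6801
Recall = TP/(TP+FN) = 1184/1331 = 0.8896
F1 = 2·TP/(2·TP+FP+FN) = 2368/3072 = 0.7708

0.7708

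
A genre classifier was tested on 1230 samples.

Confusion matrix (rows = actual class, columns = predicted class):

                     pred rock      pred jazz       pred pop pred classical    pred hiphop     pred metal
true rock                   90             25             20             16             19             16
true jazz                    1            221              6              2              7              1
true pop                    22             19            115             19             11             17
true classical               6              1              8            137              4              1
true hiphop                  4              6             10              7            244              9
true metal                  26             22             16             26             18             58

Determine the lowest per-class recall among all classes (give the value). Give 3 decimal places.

Per-class recall (TP/(TP+FN)):
  rock: TP=90, FN=25+20+16+19+16=96 → 90/186 = 0.4839
  jazz: TP=221, FN=1+6+2+7+1=17 → 221/238 = 0.9286
  pop: TP=115, FN=22+19+19+11+17=88 → 115/203 = 0.5665
  classical: TP=137, FN=6+1+8+4+1=20 → 137/157 = 0.8726
  hiphop: TP=244, FN=4+6+10+7+9=36 → 244/280 = 0.8714
  metal: TP=58, FN=26+22+16+26+18=108 → 58/166 = 0.3494
Lowest is class 'metal' with recall = 0.349.

0.349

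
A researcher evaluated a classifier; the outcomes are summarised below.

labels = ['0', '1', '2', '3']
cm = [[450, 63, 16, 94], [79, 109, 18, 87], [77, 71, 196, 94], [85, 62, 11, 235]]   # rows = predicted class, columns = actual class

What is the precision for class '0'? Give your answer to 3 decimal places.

0.722

One-vs-rest for '0': TP = diagonal; FP = other classes predicted '0'; FN = '0' predicted as other.
precision = TP/(TP+FP).
0: TP=450, FP=63+16+94=173 → 450/623 = 0.7223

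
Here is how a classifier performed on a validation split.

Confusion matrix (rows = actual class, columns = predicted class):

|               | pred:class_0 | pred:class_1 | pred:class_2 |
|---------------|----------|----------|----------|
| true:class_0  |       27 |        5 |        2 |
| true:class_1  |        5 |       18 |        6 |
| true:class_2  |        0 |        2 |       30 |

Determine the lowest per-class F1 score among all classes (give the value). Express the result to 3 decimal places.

Per-class F1 score (2·TP/(2·TP+FP+FN)):
  class_0: TP=27, FP=5+0=5, FN=5+2=7 → 54/66 = 0.8182
  class_1: TP=18, FP=5+2=7, FN=5+6=11 → 36/54 = 0.6667
  class_2: TP=30, FP=2+6=8, FN=0+2=2 → 60/70 = 0.8571
Lowest is class 'class_1' with F1 score = 0.667.

0.667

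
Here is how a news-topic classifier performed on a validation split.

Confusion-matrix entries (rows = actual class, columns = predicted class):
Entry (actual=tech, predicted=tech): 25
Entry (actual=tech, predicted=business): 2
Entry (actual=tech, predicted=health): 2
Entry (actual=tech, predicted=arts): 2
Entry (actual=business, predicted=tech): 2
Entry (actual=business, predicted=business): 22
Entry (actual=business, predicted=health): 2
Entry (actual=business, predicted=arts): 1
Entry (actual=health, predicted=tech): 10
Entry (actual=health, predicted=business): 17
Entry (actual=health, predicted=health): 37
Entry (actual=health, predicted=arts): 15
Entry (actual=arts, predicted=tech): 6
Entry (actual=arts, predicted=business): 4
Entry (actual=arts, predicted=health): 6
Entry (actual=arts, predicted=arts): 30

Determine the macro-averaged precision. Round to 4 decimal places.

Per-class precision (TP/(TP+FP)):
  tech: TP=25, FP=2+10+6=18 → 25/43 = 0.58140
  business: TP=22, FP=2+17+4=23 → 22/45 = 0.48889
  health: TP=37, FP=2+2+6=10 → 37/47 = 0.78723
  arts: TP=30, FP=2+1+15=18 → 30/48 = 0.62500
Macro-precision = mean = (0.58140 + 0.48889 + 0.78723 + 0.62500) / 4 = 0.6206

0.6206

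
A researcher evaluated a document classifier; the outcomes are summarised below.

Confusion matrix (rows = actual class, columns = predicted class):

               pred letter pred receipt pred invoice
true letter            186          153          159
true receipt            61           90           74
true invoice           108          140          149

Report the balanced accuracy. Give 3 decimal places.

Balanced accuracy = mean of per-class recall.
  letter: recall = 186/498 = 0.3735
  receipt: recall = 90/225 = 0.4000
  invoice: recall = 149/397 = 0.3753
Mean = (0.3735 + 0.4000 + 0.3753) / 3 = 0.383

0.383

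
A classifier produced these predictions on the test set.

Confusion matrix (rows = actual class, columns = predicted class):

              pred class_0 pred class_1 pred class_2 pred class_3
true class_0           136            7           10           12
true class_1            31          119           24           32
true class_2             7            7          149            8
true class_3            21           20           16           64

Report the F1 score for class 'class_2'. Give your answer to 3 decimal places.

F1 score = 2·TP/(2·TP+FP+FN).
class_2: TP=149, FP=10+24+16=50, FN=7+7+8=22 → 298/370 = 0.8054

0.805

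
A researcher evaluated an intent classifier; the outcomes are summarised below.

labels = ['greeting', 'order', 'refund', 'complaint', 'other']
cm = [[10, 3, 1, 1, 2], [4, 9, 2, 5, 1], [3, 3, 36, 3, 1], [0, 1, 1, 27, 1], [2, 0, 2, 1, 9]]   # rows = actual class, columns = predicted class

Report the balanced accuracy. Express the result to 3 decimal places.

0.668

Balanced accuracy = mean of per-class recall.
  greeting: recall = 10/17 = 0.5882
  order: recall = 9/21 = 0.4286
  refund: recall = 36/46 = 0.7826
  complaint: recall = 27/30 = 0.9000
  other: recall = 9/14 = 0.6429
Mean = (0.5882 + 0.4286 + 0.7826 + 0.9000 + 0.6429) / 5 = 0.668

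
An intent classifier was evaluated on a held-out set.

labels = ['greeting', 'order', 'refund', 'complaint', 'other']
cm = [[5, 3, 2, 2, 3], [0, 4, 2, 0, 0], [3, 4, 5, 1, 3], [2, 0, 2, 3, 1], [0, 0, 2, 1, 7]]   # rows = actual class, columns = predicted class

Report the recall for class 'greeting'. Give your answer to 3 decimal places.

0.333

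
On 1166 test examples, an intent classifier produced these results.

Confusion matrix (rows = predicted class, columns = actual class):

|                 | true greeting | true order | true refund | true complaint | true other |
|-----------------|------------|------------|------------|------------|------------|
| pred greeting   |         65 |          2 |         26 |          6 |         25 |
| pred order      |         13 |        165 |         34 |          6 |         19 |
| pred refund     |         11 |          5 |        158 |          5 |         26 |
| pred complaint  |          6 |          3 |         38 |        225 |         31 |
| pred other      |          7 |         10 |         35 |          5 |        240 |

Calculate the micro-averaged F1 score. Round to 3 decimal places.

Micro-averaging pools counts across classes: ΣTP=853, ΣFP=313, ΣFN=313.
Micro-F1 score = 2·TP/(2·TP+FP+FN) on pooled counts = 0.732 (equals overall accuracy in single-label multiclass).

0.732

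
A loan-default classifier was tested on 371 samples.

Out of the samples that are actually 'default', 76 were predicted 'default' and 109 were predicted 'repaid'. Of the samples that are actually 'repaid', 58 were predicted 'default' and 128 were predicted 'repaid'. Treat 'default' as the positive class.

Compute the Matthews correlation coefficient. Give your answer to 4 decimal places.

MCC = (TP·TN − FP·FN) / √((TP+FP)(TP+FN)(TN+FP)(TN+FN))
Numerator = 76·128 − 58·109 = 3406
Denominator = √(134·185·186·237) = √1092792780 = 33057.4164
MCC = 3406 / 33057.4164 = 0.1030

0.1030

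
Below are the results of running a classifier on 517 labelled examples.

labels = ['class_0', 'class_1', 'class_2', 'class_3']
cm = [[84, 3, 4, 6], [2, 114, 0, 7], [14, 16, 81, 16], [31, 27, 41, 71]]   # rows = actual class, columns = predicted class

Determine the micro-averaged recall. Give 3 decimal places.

0.677

Micro-averaging pools counts across classes: ΣTP=350, ΣFP=167, ΣFN=167.
Micro-recall = TP/(TP+FN) on pooled counts = 0.677 (equals overall accuracy in single-label multiclass).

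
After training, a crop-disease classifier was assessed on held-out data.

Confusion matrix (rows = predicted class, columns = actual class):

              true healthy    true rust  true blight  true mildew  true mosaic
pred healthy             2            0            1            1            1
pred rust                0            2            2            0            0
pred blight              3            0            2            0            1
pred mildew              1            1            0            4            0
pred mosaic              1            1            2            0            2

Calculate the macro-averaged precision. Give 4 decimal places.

0.4467

Per-class precision (TP/(TP+FP)):
  healthy: TP=2, FP=0+1+1+1=3 → 2/5 = 0.40000
  rust: TP=2, FP=0+2+0+0=2 → 2/4 = 0.50000
  blight: TP=2, FP=3+0+0+1=4 → 2/6 = 0.33333
  mildew: TP=4, FP=1+1+0+0=2 → 4/6 = 0.66667
  mosaic: TP=2, FP=1+1+2+0=4 → 2/6 = 0.33333
Macro-precision = mean = (0.40000 + 0.50000 + 0.33333 + 0.66667 + 0.33333) / 5 = 0.4467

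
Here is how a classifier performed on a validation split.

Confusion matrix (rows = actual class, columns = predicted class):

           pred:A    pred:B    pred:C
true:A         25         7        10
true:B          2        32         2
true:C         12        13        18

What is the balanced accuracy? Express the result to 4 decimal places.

0.6342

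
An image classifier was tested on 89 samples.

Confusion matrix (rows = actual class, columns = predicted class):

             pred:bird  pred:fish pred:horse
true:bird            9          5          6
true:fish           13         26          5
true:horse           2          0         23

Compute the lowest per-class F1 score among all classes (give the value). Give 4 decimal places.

0.4091

Per-class F1 score (2·TP/(2·TP+FP+FN)):
  bird: TP=9, FP=13+2=15, FN=5+6=11 → 18/44 = 0.40909
  fish: TP=26, FP=5+0=5, FN=13+5=18 → 52/75 = 0.69333
  horse: TP=23, FP=6+5=11, FN=2+0=2 → 46/59 = 0.77966
Lowest is class 'bird' with F1 score = 0.4091.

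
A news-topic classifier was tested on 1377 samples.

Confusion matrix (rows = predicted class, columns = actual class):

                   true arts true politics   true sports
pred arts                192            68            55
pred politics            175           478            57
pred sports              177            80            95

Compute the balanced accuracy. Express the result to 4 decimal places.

Balanced accuracy = mean of per-class recall.
  arts: recall = 192/544 = 0.35294
  politics: recall = 478/626 = 0.76358
  sports: recall = 95/207 = 0.45894
Mean = (0.35294 + 0.76358 + 0.45894) / 3 = 0.5252

0.5252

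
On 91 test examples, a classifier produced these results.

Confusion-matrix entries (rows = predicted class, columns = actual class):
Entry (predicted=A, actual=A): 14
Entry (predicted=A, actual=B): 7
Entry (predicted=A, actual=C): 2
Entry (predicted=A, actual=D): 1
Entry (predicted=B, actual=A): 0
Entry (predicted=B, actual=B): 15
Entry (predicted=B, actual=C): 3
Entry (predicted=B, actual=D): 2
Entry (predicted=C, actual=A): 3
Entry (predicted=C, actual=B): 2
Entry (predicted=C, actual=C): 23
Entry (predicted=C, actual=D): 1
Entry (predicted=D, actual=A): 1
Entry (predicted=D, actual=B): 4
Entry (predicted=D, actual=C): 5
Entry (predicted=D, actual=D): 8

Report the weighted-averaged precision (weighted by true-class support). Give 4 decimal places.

Per-class precision (TP/(TP+FP)):
  A: TP=14, FP=7+2+1=10 → 14/24 = 0.58333
  B: TP=15, FP=0+3+2=5 → 15/20 = 0.75000
  C: TP=23, FP=3+2+1=6 → 23/29 = 0.79310
  D: TP=8, FP=1+4+5=10 → 8/18 = 0.44444
Weighted-precision = Σ (supportᵢ/N)·precisionᵢ with N=91: (18/91)·0.58333 + (28/91)·0.75000 + (33/91)·0.79310 + (12/91)·0.44444 = 0.6924

0.6924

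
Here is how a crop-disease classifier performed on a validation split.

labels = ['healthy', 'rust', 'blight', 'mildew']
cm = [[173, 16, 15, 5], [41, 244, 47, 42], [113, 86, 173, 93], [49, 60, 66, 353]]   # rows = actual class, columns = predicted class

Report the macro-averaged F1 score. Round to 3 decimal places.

0.590

Per-class F1 score (2·TP/(2·TP+FP+FN)):
  healthy: TP=173, FP=41+113+49=203, FN=16+15+5=36 → 346/585 = 0.5915
  rust: TP=244, FP=16+86+60=162, FN=41+47+42=130 → 488/780 = 0.6256
  blight: TP=173, FP=15+47+66=128, FN=113+86+93=292 → 346/766 = 0.4517
  mildew: TP=353, FP=5+42+93=140, FN=49+60+66=175 → 706/1021 = 0.6915
Macro-F1 score = mean = (0.5915 + 0.6256 + 0.4517 + 0.6915) / 4 = 0.590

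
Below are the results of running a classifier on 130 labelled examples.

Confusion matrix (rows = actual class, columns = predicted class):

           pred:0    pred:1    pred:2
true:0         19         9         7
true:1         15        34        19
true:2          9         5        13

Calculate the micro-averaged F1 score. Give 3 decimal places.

0.508

Micro-averaging pools counts across classes: ΣTP=66, ΣFP=64, ΣFN=64.
Micro-F1 score = 2·TP/(2·TP+FP+FN) on pooled counts = 0.508 (equals overall accuracy in single-label multiclass).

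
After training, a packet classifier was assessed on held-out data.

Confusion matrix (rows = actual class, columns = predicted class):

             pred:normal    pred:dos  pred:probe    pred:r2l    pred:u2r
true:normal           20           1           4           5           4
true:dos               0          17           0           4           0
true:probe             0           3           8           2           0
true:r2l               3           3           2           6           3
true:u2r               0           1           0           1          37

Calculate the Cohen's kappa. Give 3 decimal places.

Observed agreement pₒ = trace/N = 88/124 = 0.7097
Expected agreement pₑ = Σ (rowᵢ·colᵢ)/N² = (34·23 + 21·25 + 13·14 + 17·18 + 39·44)/124² = 0.2283
κ = (pₒ − pₑ)/(1 − pₑ) = (0.7097 − 0.2283)/(1 − 0.2283) = 0.624

0.624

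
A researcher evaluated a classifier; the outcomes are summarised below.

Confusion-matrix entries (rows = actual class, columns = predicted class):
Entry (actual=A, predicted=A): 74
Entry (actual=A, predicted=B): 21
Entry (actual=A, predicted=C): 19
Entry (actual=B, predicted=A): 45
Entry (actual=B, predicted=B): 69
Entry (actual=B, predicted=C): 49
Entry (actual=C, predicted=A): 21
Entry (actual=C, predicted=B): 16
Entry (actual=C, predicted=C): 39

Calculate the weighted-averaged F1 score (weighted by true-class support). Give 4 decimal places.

0.5168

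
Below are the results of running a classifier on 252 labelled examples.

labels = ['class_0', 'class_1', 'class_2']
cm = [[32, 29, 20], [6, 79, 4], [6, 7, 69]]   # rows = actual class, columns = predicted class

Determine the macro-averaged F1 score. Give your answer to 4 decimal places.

0.6917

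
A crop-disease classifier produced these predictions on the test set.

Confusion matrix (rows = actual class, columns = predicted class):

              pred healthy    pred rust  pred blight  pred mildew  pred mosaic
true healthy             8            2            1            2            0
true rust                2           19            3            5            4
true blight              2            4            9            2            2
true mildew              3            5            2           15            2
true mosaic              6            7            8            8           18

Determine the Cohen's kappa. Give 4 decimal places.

Observed agreement pₒ = trace/N = 69/139 = 0.49640
Expected agreement pₑ = Σ (rowᵢ·colᵢ)/N² = (13·21 + 33·37 + 19·23 + 27·32 + 47·26)/139² = 0.20791
κ = (pₒ − pₑ)/(1 − pₑ) = (0.49640 − 0.20791)/(1 − 0.20791) = 0.3642

0.3642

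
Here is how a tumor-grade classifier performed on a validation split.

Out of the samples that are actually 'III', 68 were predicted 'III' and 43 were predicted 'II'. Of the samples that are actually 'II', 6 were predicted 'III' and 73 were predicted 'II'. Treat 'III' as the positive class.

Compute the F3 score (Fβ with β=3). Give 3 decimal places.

Fβ = (1+β²)·TP / ((1+β²)·TP + β²·FN + FP), with β²=9
= 10·68 / (10·68 + 9·43 + 6) = 0.634

0.634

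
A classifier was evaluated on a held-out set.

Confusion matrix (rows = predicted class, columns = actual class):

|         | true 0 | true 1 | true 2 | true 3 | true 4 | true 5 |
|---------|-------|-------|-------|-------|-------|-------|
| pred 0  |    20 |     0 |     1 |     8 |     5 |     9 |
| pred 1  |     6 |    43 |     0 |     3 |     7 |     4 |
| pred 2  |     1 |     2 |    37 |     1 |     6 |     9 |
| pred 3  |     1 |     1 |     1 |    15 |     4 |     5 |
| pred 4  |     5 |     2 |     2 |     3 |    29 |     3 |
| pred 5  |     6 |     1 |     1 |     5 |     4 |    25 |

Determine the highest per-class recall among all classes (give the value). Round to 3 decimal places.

0.881

Per-class recall (TP/(TP+FN)):
  0: TP=20, FN=6+1+1+5+6=19 → 20/39 = 0.5128
  1: TP=43, FN=0+2+1+2+1=6 → 43/49 = 0.8776
  2: TP=37, FN=1+0+1+2+1=5 → 37/42 = 0.8810
  3: TP=15, FN=8+3+1+3+5=20 → 15/35 = 0.4286
  4: TP=29, FN=5+7+6+4+4=26 → 29/55 = 0.5273
  5: TP=25, FN=9+4+9+5+3=30 → 25/55 = 0.4545
Highest is class '2' with recall = 0.881.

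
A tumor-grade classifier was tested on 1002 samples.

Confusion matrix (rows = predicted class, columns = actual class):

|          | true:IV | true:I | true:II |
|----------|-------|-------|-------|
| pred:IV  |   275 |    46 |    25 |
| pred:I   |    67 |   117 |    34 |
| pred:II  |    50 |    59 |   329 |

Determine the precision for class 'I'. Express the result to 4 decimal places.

0.5367

Treat 'I' as positive and all other classes as negative.
precision = TP/(TP+FP).
I: TP=117, FP=67+34=101 → 117/218 = 0.53670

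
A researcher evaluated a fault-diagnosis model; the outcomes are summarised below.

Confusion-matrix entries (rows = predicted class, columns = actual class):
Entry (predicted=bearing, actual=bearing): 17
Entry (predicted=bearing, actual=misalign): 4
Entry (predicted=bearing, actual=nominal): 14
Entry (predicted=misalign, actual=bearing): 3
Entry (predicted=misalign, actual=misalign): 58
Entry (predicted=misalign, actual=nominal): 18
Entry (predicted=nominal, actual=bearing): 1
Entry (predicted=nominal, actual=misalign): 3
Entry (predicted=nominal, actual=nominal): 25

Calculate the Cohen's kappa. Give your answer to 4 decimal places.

0.5243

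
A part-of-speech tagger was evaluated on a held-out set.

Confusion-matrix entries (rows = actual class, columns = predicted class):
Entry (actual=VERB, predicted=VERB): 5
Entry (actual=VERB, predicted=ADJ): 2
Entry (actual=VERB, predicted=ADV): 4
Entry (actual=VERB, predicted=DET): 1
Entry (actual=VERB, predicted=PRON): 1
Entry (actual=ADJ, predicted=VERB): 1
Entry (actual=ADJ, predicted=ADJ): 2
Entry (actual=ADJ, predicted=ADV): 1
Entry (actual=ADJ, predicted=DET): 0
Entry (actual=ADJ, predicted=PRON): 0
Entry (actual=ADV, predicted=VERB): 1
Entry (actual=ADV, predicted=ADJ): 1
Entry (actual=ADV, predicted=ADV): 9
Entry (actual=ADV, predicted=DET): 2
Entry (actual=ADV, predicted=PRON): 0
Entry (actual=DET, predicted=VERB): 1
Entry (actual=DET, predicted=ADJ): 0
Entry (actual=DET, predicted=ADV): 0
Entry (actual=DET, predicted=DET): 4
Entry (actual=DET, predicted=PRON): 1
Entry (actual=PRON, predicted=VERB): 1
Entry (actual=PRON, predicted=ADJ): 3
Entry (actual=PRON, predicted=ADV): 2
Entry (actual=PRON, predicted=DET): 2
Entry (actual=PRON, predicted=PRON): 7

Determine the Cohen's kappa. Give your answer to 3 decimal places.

0.404

Observed agreement pₒ = trace/N = 27/51 = 0.5294
Expected agreement pₑ = Σ (rowᵢ·colᵢ)/N² = (13·9 + 4·8 + 13·16 + 6·9 + 15·9)/51² = 0.2099
κ = (pₒ − pₑ)/(1 − pₑ) = (0.5294 − 0.2099)/(1 − 0.2099) = 0.404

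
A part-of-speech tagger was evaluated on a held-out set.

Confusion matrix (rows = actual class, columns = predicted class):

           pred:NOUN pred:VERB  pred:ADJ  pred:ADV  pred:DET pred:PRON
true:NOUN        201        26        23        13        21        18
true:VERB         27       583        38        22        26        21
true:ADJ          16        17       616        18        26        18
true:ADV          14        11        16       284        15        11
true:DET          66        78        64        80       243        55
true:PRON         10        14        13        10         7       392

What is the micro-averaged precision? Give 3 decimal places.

0.745

Micro-averaging pools counts across classes: ΣTP=2319, ΣFP=794, ΣFN=794.
Micro-precision = TP/(TP+FP) on pooled counts = 0.745 (equals overall accuracy in single-label multiclass).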